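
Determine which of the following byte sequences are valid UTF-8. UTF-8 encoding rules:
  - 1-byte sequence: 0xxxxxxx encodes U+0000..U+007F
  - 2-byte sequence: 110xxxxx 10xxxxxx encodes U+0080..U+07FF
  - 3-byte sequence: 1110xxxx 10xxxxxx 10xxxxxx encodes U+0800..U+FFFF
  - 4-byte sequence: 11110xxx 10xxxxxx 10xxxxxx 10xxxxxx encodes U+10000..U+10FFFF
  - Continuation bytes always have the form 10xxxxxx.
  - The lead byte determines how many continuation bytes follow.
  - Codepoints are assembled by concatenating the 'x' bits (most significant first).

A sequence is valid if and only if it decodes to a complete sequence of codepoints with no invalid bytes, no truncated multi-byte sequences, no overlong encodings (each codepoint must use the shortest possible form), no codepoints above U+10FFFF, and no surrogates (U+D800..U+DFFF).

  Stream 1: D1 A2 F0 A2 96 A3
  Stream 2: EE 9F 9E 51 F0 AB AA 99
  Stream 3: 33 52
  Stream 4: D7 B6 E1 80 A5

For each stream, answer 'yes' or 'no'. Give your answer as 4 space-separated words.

Stream 1: decodes cleanly. VALID
Stream 2: decodes cleanly. VALID
Stream 3: decodes cleanly. VALID
Stream 4: decodes cleanly. VALID

Answer: yes yes yes yes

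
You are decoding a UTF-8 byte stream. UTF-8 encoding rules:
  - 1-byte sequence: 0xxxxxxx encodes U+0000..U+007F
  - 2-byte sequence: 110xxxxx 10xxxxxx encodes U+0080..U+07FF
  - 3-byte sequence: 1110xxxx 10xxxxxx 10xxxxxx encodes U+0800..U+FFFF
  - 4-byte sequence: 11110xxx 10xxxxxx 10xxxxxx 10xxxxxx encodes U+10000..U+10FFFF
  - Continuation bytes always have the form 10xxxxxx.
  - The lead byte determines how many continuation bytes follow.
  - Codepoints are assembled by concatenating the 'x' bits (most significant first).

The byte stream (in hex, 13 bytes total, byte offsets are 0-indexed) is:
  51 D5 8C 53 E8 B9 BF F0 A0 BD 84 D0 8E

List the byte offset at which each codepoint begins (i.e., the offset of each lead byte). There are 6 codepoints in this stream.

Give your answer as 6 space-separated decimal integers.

Byte[0]=51: 1-byte ASCII. cp=U+0051
Byte[1]=D5: 2-byte lead, need 1 cont bytes. acc=0x15
Byte[2]=8C: continuation. acc=(acc<<6)|0x0C=0x54C
Completed: cp=U+054C (starts at byte 1)
Byte[3]=53: 1-byte ASCII. cp=U+0053
Byte[4]=E8: 3-byte lead, need 2 cont bytes. acc=0x8
Byte[5]=B9: continuation. acc=(acc<<6)|0x39=0x239
Byte[6]=BF: continuation. acc=(acc<<6)|0x3F=0x8E7F
Completed: cp=U+8E7F (starts at byte 4)
Byte[7]=F0: 4-byte lead, need 3 cont bytes. acc=0x0
Byte[8]=A0: continuation. acc=(acc<<6)|0x20=0x20
Byte[9]=BD: continuation. acc=(acc<<6)|0x3D=0x83D
Byte[10]=84: continuation. acc=(acc<<6)|0x04=0x20F44
Completed: cp=U+20F44 (starts at byte 7)
Byte[11]=D0: 2-byte lead, need 1 cont bytes. acc=0x10
Byte[12]=8E: continuation. acc=(acc<<6)|0x0E=0x40E
Completed: cp=U+040E (starts at byte 11)

Answer: 0 1 3 4 7 11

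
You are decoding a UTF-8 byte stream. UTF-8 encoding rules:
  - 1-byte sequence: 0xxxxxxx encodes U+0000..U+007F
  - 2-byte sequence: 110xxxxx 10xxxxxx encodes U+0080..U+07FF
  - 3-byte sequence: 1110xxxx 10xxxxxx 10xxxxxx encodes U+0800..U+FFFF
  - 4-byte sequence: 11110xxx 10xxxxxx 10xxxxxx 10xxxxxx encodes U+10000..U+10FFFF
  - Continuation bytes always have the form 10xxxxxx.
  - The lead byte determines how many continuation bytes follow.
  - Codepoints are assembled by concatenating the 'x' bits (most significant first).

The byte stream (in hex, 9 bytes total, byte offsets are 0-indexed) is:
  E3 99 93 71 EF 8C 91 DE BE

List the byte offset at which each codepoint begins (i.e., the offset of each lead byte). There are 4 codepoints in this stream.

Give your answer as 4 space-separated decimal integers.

Answer: 0 3 4 7

Derivation:
Byte[0]=E3: 3-byte lead, need 2 cont bytes. acc=0x3
Byte[1]=99: continuation. acc=(acc<<6)|0x19=0xD9
Byte[2]=93: continuation. acc=(acc<<6)|0x13=0x3653
Completed: cp=U+3653 (starts at byte 0)
Byte[3]=71: 1-byte ASCII. cp=U+0071
Byte[4]=EF: 3-byte lead, need 2 cont bytes. acc=0xF
Byte[5]=8C: continuation. acc=(acc<<6)|0x0C=0x3CC
Byte[6]=91: continuation. acc=(acc<<6)|0x11=0xF311
Completed: cp=U+F311 (starts at byte 4)
Byte[7]=DE: 2-byte lead, need 1 cont bytes. acc=0x1E
Byte[8]=BE: continuation. acc=(acc<<6)|0x3E=0x7BE
Completed: cp=U+07BE (starts at byte 7)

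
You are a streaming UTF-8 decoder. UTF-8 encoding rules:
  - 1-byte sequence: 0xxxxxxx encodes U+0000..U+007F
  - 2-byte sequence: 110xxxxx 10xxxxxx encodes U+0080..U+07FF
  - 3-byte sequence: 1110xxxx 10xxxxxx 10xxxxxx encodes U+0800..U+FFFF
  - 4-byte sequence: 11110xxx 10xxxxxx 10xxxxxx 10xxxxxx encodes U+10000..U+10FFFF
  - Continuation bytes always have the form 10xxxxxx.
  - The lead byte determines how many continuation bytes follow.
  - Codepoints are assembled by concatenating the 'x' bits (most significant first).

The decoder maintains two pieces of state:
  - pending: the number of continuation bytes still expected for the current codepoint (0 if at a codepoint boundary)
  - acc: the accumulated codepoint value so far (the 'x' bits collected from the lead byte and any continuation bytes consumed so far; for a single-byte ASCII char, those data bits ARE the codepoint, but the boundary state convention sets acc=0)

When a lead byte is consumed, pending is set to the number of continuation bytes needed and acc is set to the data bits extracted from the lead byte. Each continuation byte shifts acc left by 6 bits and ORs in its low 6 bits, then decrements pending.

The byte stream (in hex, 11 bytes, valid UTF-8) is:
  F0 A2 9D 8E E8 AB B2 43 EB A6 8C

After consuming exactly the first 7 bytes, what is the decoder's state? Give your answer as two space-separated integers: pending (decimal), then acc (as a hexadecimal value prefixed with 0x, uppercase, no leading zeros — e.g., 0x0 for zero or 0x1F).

Answer: 0 0x8AF2

Derivation:
Byte[0]=F0: 4-byte lead. pending=3, acc=0x0
Byte[1]=A2: continuation. acc=(acc<<6)|0x22=0x22, pending=2
Byte[2]=9D: continuation. acc=(acc<<6)|0x1D=0x89D, pending=1
Byte[3]=8E: continuation. acc=(acc<<6)|0x0E=0x2274E, pending=0
Byte[4]=E8: 3-byte lead. pending=2, acc=0x8
Byte[5]=AB: continuation. acc=(acc<<6)|0x2B=0x22B, pending=1
Byte[6]=B2: continuation. acc=(acc<<6)|0x32=0x8AF2, pending=0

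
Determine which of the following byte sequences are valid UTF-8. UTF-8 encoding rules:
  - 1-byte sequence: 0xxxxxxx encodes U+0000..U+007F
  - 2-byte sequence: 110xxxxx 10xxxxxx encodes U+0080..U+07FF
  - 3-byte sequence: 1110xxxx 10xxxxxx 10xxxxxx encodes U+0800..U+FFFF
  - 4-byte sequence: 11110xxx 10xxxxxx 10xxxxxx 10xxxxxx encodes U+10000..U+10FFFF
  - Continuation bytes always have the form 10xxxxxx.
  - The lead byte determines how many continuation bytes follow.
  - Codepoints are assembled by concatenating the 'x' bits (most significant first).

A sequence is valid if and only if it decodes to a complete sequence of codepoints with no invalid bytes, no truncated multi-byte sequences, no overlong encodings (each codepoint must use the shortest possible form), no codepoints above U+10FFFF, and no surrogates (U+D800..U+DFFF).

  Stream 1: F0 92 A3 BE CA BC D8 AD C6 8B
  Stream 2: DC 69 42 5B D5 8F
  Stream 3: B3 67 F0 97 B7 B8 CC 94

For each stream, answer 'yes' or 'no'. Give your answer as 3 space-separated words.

Stream 1: decodes cleanly. VALID
Stream 2: error at byte offset 1. INVALID
Stream 3: error at byte offset 0. INVALID

Answer: yes no no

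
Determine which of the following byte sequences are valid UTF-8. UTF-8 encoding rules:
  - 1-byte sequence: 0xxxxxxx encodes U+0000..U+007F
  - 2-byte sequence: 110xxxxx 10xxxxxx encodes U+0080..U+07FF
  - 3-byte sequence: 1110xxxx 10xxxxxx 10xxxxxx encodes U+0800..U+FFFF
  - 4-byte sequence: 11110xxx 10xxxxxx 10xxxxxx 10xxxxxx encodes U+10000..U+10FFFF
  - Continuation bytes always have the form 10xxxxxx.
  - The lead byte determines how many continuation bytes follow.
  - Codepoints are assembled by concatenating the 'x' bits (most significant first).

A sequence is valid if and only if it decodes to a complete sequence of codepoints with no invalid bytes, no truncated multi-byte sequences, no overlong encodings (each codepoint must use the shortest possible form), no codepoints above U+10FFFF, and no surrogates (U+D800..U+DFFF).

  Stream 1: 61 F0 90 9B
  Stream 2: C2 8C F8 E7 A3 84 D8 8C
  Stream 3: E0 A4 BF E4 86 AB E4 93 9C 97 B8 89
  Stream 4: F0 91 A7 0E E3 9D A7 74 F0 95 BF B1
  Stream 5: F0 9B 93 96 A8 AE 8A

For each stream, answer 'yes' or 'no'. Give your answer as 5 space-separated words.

Answer: no no no no no

Derivation:
Stream 1: error at byte offset 4. INVALID
Stream 2: error at byte offset 2. INVALID
Stream 3: error at byte offset 9. INVALID
Stream 4: error at byte offset 3. INVALID
Stream 5: error at byte offset 4. INVALID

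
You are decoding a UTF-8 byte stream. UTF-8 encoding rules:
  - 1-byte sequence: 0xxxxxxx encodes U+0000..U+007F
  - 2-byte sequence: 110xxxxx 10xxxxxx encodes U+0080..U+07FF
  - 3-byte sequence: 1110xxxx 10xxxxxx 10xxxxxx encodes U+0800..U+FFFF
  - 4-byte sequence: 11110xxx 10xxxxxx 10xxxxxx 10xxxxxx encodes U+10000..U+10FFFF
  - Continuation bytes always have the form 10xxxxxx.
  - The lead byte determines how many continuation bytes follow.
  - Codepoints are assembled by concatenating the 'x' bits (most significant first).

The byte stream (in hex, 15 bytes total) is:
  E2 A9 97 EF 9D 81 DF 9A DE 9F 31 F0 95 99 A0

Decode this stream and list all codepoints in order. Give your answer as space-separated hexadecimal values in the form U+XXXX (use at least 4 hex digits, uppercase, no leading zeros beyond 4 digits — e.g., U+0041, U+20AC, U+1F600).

Byte[0]=E2: 3-byte lead, need 2 cont bytes. acc=0x2
Byte[1]=A9: continuation. acc=(acc<<6)|0x29=0xA9
Byte[2]=97: continuation. acc=(acc<<6)|0x17=0x2A57
Completed: cp=U+2A57 (starts at byte 0)
Byte[3]=EF: 3-byte lead, need 2 cont bytes. acc=0xF
Byte[4]=9D: continuation. acc=(acc<<6)|0x1D=0x3DD
Byte[5]=81: continuation. acc=(acc<<6)|0x01=0xF741
Completed: cp=U+F741 (starts at byte 3)
Byte[6]=DF: 2-byte lead, need 1 cont bytes. acc=0x1F
Byte[7]=9A: continuation. acc=(acc<<6)|0x1A=0x7DA
Completed: cp=U+07DA (starts at byte 6)
Byte[8]=DE: 2-byte lead, need 1 cont bytes. acc=0x1E
Byte[9]=9F: continuation. acc=(acc<<6)|0x1F=0x79F
Completed: cp=U+079F (starts at byte 8)
Byte[10]=31: 1-byte ASCII. cp=U+0031
Byte[11]=F0: 4-byte lead, need 3 cont bytes. acc=0x0
Byte[12]=95: continuation. acc=(acc<<6)|0x15=0x15
Byte[13]=99: continuation. acc=(acc<<6)|0x19=0x559
Byte[14]=A0: continuation. acc=(acc<<6)|0x20=0x15660
Completed: cp=U+15660 (starts at byte 11)

Answer: U+2A57 U+F741 U+07DA U+079F U+0031 U+15660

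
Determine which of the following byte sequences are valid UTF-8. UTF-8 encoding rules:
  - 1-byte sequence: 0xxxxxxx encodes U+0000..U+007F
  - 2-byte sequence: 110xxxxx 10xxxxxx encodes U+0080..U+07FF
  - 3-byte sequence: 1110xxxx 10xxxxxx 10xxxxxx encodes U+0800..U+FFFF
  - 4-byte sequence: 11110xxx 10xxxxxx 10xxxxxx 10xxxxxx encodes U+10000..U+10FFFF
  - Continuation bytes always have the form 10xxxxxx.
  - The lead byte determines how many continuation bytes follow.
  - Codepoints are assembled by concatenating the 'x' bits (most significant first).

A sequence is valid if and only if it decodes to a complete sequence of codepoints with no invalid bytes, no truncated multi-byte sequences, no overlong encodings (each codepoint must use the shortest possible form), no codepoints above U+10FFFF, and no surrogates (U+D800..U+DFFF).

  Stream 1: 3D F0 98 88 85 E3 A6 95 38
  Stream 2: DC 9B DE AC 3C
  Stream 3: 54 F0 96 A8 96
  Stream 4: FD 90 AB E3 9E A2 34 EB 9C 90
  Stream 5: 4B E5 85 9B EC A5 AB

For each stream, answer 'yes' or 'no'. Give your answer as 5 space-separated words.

Answer: yes yes yes no yes

Derivation:
Stream 1: decodes cleanly. VALID
Stream 2: decodes cleanly. VALID
Stream 3: decodes cleanly. VALID
Stream 4: error at byte offset 0. INVALID
Stream 5: decodes cleanly. VALID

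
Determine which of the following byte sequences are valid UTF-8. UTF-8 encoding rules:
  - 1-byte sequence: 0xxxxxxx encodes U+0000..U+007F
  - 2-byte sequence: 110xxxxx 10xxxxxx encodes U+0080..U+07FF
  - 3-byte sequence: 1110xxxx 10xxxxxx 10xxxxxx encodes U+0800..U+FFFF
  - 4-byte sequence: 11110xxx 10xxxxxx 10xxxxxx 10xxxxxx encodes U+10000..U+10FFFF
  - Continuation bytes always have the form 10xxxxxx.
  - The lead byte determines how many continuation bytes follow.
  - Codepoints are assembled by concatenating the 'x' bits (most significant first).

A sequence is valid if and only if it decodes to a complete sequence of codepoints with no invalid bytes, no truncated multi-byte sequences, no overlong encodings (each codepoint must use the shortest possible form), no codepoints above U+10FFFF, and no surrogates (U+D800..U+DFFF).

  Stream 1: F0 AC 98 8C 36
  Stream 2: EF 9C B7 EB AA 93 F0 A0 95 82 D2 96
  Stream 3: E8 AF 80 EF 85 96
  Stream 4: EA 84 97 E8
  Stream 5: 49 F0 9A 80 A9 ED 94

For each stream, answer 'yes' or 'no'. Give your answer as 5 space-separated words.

Stream 1: decodes cleanly. VALID
Stream 2: decodes cleanly. VALID
Stream 3: decodes cleanly. VALID
Stream 4: error at byte offset 4. INVALID
Stream 5: error at byte offset 7. INVALID

Answer: yes yes yes no no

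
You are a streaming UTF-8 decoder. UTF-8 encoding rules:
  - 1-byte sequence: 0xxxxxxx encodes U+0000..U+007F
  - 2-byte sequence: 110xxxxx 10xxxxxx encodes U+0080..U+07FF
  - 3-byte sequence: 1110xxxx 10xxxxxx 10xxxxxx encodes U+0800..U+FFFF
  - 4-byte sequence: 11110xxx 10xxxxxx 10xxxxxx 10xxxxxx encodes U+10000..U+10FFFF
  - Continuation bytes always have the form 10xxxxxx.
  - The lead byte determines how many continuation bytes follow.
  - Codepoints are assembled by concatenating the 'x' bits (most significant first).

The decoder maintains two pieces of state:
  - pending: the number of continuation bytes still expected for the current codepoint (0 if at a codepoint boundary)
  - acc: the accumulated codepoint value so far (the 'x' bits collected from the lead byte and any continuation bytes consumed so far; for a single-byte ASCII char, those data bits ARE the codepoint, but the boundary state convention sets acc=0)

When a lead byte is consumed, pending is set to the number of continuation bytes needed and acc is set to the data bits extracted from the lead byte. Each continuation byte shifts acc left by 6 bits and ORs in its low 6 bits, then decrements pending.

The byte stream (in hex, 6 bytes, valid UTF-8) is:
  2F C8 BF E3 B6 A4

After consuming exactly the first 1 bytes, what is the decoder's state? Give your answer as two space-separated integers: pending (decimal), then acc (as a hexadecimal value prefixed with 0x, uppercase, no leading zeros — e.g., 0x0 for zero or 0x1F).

Byte[0]=2F: 1-byte. pending=0, acc=0x0

Answer: 0 0x0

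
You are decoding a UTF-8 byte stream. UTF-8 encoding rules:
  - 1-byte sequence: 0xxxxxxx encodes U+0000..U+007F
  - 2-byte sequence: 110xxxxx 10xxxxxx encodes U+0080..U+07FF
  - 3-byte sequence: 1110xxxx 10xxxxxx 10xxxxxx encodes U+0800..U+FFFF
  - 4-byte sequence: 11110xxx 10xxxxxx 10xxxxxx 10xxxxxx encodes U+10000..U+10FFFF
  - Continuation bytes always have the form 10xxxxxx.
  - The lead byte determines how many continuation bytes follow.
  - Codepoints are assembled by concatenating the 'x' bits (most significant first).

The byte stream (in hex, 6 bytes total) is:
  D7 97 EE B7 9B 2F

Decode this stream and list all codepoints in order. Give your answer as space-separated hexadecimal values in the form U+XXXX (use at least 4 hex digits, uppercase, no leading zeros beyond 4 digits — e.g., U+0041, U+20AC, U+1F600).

Answer: U+05D7 U+EDDB U+002F

Derivation:
Byte[0]=D7: 2-byte lead, need 1 cont bytes. acc=0x17
Byte[1]=97: continuation. acc=(acc<<6)|0x17=0x5D7
Completed: cp=U+05D7 (starts at byte 0)
Byte[2]=EE: 3-byte lead, need 2 cont bytes. acc=0xE
Byte[3]=B7: continuation. acc=(acc<<6)|0x37=0x3B7
Byte[4]=9B: continuation. acc=(acc<<6)|0x1B=0xEDDB
Completed: cp=U+EDDB (starts at byte 2)
Byte[5]=2F: 1-byte ASCII. cp=U+002F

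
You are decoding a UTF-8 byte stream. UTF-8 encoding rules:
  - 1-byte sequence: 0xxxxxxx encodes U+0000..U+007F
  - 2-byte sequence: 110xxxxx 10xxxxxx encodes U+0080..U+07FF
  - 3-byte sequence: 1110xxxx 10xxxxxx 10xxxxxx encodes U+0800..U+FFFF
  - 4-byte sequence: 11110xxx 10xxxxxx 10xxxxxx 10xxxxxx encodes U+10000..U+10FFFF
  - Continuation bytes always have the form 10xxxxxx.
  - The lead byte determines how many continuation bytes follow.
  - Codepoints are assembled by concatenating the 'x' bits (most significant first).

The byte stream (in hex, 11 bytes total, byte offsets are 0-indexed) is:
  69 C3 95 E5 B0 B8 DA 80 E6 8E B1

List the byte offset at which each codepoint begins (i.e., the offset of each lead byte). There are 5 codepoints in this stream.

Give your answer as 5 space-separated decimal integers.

Answer: 0 1 3 6 8

Derivation:
Byte[0]=69: 1-byte ASCII. cp=U+0069
Byte[1]=C3: 2-byte lead, need 1 cont bytes. acc=0x3
Byte[2]=95: continuation. acc=(acc<<6)|0x15=0xD5
Completed: cp=U+00D5 (starts at byte 1)
Byte[3]=E5: 3-byte lead, need 2 cont bytes. acc=0x5
Byte[4]=B0: continuation. acc=(acc<<6)|0x30=0x170
Byte[5]=B8: continuation. acc=(acc<<6)|0x38=0x5C38
Completed: cp=U+5C38 (starts at byte 3)
Byte[6]=DA: 2-byte lead, need 1 cont bytes. acc=0x1A
Byte[7]=80: continuation. acc=(acc<<6)|0x00=0x680
Completed: cp=U+0680 (starts at byte 6)
Byte[8]=E6: 3-byte lead, need 2 cont bytes. acc=0x6
Byte[9]=8E: continuation. acc=(acc<<6)|0x0E=0x18E
Byte[10]=B1: continuation. acc=(acc<<6)|0x31=0x63B1
Completed: cp=U+63B1 (starts at byte 8)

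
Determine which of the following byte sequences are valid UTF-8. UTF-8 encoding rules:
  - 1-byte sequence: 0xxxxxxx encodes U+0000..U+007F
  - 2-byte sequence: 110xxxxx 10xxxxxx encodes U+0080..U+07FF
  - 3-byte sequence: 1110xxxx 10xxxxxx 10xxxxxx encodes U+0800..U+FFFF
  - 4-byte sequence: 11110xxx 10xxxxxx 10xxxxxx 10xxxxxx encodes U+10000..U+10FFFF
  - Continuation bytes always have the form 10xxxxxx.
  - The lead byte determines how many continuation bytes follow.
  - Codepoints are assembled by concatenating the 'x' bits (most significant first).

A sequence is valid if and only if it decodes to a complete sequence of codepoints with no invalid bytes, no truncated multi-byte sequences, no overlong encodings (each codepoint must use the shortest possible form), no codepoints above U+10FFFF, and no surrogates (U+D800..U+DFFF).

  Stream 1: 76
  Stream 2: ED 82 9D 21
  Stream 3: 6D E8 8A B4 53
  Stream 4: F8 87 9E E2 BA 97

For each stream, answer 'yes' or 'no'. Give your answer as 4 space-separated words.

Stream 1: decodes cleanly. VALID
Stream 2: decodes cleanly. VALID
Stream 3: decodes cleanly. VALID
Stream 4: error at byte offset 0. INVALID

Answer: yes yes yes no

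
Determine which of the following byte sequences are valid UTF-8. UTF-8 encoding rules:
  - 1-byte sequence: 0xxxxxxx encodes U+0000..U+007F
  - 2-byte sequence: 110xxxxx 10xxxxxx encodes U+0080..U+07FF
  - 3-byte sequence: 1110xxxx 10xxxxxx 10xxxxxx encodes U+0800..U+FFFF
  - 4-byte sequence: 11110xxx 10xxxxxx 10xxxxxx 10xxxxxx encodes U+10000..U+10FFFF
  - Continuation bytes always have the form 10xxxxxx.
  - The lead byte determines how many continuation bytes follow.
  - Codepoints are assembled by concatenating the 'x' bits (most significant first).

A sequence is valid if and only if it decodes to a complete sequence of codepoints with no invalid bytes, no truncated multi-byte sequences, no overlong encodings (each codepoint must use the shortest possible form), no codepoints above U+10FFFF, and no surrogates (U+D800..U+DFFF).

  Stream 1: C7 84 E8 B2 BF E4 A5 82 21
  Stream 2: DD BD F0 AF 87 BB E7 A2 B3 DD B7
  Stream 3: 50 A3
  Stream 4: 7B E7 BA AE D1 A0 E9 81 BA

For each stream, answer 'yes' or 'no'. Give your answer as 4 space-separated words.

Stream 1: decodes cleanly. VALID
Stream 2: decodes cleanly. VALID
Stream 3: error at byte offset 1. INVALID
Stream 4: decodes cleanly. VALID

Answer: yes yes no yes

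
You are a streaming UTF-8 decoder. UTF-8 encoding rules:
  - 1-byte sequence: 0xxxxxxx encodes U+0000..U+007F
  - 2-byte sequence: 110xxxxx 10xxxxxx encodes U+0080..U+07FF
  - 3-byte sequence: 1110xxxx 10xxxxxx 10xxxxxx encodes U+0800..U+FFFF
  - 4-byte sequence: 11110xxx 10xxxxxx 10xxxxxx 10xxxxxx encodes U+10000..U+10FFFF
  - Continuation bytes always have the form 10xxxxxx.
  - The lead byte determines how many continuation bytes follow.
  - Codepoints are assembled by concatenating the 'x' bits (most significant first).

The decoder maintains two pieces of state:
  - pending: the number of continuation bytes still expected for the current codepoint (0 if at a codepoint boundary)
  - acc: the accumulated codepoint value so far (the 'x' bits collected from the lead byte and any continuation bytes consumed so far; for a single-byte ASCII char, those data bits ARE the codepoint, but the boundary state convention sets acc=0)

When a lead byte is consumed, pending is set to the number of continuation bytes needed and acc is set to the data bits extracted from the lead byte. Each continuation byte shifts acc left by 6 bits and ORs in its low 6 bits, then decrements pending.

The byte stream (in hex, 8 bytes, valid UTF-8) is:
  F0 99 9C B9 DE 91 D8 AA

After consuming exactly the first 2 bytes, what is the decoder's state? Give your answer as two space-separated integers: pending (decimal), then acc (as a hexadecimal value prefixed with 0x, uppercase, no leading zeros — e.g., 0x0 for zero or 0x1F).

Answer: 2 0x19

Derivation:
Byte[0]=F0: 4-byte lead. pending=3, acc=0x0
Byte[1]=99: continuation. acc=(acc<<6)|0x19=0x19, pending=2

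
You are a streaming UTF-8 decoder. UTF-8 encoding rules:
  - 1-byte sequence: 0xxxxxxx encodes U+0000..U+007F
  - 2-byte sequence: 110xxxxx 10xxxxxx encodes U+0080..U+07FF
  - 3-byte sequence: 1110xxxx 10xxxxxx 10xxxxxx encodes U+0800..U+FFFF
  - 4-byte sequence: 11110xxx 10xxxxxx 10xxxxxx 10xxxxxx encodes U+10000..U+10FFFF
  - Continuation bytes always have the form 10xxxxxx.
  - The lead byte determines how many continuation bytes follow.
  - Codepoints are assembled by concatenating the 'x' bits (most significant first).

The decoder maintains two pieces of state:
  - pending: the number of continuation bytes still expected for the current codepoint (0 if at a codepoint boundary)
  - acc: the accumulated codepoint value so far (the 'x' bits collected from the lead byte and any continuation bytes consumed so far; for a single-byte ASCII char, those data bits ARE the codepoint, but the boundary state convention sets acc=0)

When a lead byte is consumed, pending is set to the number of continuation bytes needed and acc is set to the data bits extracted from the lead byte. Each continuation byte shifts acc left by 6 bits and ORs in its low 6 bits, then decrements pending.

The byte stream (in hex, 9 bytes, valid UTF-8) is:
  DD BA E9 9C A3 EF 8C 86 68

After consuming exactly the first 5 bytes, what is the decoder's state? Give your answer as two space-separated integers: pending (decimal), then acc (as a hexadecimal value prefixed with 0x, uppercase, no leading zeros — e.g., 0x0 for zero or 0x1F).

Byte[0]=DD: 2-byte lead. pending=1, acc=0x1D
Byte[1]=BA: continuation. acc=(acc<<6)|0x3A=0x77A, pending=0
Byte[2]=E9: 3-byte lead. pending=2, acc=0x9
Byte[3]=9C: continuation. acc=(acc<<6)|0x1C=0x25C, pending=1
Byte[4]=A3: continuation. acc=(acc<<6)|0x23=0x9723, pending=0

Answer: 0 0x9723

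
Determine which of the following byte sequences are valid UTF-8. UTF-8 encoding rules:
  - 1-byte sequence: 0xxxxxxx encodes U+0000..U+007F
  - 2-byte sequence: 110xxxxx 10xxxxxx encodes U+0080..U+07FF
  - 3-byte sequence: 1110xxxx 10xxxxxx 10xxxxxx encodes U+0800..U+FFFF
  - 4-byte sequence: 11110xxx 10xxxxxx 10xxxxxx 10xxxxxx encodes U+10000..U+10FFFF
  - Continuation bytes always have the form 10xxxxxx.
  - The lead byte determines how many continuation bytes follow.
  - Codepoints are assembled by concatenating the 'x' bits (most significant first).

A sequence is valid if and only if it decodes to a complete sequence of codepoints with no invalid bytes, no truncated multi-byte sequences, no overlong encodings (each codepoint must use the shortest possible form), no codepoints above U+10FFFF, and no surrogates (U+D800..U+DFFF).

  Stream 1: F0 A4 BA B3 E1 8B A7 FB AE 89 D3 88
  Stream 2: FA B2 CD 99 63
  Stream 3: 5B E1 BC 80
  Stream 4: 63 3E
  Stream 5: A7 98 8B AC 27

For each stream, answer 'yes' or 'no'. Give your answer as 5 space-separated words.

Stream 1: error at byte offset 7. INVALID
Stream 2: error at byte offset 0. INVALID
Stream 3: decodes cleanly. VALID
Stream 4: decodes cleanly. VALID
Stream 5: error at byte offset 0. INVALID

Answer: no no yes yes no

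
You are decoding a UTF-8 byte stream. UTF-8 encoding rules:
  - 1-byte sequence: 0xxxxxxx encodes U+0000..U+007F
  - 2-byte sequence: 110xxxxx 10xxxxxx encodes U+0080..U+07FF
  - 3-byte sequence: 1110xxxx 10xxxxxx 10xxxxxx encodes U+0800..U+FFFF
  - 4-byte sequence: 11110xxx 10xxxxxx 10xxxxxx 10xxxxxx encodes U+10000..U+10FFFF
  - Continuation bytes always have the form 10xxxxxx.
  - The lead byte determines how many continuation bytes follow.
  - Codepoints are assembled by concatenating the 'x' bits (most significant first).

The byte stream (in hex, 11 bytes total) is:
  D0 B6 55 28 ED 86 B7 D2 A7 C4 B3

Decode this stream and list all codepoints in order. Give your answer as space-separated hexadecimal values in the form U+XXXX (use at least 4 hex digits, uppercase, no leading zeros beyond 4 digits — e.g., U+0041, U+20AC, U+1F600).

Answer: U+0436 U+0055 U+0028 U+D1B7 U+04A7 U+0133

Derivation:
Byte[0]=D0: 2-byte lead, need 1 cont bytes. acc=0x10
Byte[1]=B6: continuation. acc=(acc<<6)|0x36=0x436
Completed: cp=U+0436 (starts at byte 0)
Byte[2]=55: 1-byte ASCII. cp=U+0055
Byte[3]=28: 1-byte ASCII. cp=U+0028
Byte[4]=ED: 3-byte lead, need 2 cont bytes. acc=0xD
Byte[5]=86: continuation. acc=(acc<<6)|0x06=0x346
Byte[6]=B7: continuation. acc=(acc<<6)|0x37=0xD1B7
Completed: cp=U+D1B7 (starts at byte 4)
Byte[7]=D2: 2-byte lead, need 1 cont bytes. acc=0x12
Byte[8]=A7: continuation. acc=(acc<<6)|0x27=0x4A7
Completed: cp=U+04A7 (starts at byte 7)
Byte[9]=C4: 2-byte lead, need 1 cont bytes. acc=0x4
Byte[10]=B3: continuation. acc=(acc<<6)|0x33=0x133
Completed: cp=U+0133 (starts at byte 9)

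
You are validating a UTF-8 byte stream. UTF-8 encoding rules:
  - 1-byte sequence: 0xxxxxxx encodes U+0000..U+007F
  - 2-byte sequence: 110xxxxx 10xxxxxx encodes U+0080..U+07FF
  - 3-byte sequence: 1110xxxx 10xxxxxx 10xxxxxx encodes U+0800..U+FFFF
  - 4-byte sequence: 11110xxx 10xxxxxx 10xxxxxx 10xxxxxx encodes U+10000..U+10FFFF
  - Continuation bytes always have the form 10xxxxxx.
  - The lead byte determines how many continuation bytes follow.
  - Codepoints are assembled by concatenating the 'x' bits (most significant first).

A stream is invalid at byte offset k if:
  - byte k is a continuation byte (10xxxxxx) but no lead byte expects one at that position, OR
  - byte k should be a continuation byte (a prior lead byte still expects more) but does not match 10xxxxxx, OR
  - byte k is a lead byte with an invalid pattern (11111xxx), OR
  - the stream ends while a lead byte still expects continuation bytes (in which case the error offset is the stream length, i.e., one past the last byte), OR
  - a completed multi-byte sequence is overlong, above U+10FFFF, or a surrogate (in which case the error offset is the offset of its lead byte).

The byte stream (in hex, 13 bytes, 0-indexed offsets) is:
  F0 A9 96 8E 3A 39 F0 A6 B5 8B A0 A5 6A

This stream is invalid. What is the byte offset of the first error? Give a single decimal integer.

Answer: 10

Derivation:
Byte[0]=F0: 4-byte lead, need 3 cont bytes. acc=0x0
Byte[1]=A9: continuation. acc=(acc<<6)|0x29=0x29
Byte[2]=96: continuation. acc=(acc<<6)|0x16=0xA56
Byte[3]=8E: continuation. acc=(acc<<6)|0x0E=0x2958E
Completed: cp=U+2958E (starts at byte 0)
Byte[4]=3A: 1-byte ASCII. cp=U+003A
Byte[5]=39: 1-byte ASCII. cp=U+0039
Byte[6]=F0: 4-byte lead, need 3 cont bytes. acc=0x0
Byte[7]=A6: continuation. acc=(acc<<6)|0x26=0x26
Byte[8]=B5: continuation. acc=(acc<<6)|0x35=0x9B5
Byte[9]=8B: continuation. acc=(acc<<6)|0x0B=0x26D4B
Completed: cp=U+26D4B (starts at byte 6)
Byte[10]=A0: INVALID lead byte (not 0xxx/110x/1110/11110)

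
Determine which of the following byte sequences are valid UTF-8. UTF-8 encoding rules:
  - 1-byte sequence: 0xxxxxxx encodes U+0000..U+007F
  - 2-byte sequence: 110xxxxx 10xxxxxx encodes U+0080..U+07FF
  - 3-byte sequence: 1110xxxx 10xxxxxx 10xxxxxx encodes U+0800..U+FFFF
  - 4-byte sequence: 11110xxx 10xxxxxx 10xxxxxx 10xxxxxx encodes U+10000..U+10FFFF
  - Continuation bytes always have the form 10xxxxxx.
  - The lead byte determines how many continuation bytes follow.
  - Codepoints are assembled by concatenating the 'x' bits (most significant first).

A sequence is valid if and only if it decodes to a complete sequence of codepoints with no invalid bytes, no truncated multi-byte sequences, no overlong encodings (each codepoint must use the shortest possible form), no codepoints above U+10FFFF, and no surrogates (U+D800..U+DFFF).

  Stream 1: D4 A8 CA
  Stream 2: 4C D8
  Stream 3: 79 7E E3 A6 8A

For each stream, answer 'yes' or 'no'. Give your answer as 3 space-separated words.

Answer: no no yes

Derivation:
Stream 1: error at byte offset 3. INVALID
Stream 2: error at byte offset 2. INVALID
Stream 3: decodes cleanly. VALID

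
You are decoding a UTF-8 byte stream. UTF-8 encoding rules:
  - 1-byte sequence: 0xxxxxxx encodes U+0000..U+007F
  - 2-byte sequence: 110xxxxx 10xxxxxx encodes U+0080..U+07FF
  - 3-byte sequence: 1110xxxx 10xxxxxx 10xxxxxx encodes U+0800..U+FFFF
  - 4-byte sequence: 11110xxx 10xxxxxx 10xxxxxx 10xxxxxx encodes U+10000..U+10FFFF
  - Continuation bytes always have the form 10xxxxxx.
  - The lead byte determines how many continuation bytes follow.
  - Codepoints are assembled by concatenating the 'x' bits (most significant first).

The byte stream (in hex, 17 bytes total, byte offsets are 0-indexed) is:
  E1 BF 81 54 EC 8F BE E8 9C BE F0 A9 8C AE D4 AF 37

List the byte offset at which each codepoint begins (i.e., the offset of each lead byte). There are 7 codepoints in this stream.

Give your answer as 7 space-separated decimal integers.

Answer: 0 3 4 7 10 14 16

Derivation:
Byte[0]=E1: 3-byte lead, need 2 cont bytes. acc=0x1
Byte[1]=BF: continuation. acc=(acc<<6)|0x3F=0x7F
Byte[2]=81: continuation. acc=(acc<<6)|0x01=0x1FC1
Completed: cp=U+1FC1 (starts at byte 0)
Byte[3]=54: 1-byte ASCII. cp=U+0054
Byte[4]=EC: 3-byte lead, need 2 cont bytes. acc=0xC
Byte[5]=8F: continuation. acc=(acc<<6)|0x0F=0x30F
Byte[6]=BE: continuation. acc=(acc<<6)|0x3E=0xC3FE
Completed: cp=U+C3FE (starts at byte 4)
Byte[7]=E8: 3-byte lead, need 2 cont bytes. acc=0x8
Byte[8]=9C: continuation. acc=(acc<<6)|0x1C=0x21C
Byte[9]=BE: continuation. acc=(acc<<6)|0x3E=0x873E
Completed: cp=U+873E (starts at byte 7)
Byte[10]=F0: 4-byte lead, need 3 cont bytes. acc=0x0
Byte[11]=A9: continuation. acc=(acc<<6)|0x29=0x29
Byte[12]=8C: continuation. acc=(acc<<6)|0x0C=0xA4C
Byte[13]=AE: continuation. acc=(acc<<6)|0x2E=0x2932E
Completed: cp=U+2932E (starts at byte 10)
Byte[14]=D4: 2-byte lead, need 1 cont bytes. acc=0x14
Byte[15]=AF: continuation. acc=(acc<<6)|0x2F=0x52F
Completed: cp=U+052F (starts at byte 14)
Byte[16]=37: 1-byte ASCII. cp=U+0037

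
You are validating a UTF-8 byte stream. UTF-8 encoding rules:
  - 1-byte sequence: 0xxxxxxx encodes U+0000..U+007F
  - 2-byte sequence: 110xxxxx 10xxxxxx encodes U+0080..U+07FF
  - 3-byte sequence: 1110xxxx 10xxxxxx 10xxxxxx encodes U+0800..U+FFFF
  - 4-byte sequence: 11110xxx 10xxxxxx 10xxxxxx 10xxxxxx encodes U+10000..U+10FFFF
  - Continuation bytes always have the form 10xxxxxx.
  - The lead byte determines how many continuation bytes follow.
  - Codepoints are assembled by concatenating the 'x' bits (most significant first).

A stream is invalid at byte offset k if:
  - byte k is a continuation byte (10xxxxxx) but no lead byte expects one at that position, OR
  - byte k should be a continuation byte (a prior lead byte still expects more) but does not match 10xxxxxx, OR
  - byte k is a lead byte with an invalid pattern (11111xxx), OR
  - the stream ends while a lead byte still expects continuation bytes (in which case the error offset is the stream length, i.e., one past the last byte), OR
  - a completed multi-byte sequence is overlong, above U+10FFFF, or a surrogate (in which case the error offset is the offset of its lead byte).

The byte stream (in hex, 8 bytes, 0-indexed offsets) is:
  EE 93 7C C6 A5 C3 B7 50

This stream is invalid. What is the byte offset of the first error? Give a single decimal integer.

Answer: 2

Derivation:
Byte[0]=EE: 3-byte lead, need 2 cont bytes. acc=0xE
Byte[1]=93: continuation. acc=(acc<<6)|0x13=0x393
Byte[2]=7C: expected 10xxxxxx continuation. INVALID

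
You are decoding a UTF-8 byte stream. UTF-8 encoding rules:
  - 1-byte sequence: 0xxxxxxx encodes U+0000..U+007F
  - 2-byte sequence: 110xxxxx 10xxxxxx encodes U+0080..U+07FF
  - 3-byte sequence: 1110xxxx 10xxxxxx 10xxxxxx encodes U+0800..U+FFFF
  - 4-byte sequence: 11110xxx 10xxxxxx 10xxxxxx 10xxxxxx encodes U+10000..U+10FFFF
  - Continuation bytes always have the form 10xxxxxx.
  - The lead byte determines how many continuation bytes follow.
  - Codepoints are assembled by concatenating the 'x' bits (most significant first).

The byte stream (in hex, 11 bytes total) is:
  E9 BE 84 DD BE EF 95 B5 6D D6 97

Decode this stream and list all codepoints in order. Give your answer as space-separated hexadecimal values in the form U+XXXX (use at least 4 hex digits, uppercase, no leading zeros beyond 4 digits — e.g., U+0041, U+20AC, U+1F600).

Byte[0]=E9: 3-byte lead, need 2 cont bytes. acc=0x9
Byte[1]=BE: continuation. acc=(acc<<6)|0x3E=0x27E
Byte[2]=84: continuation. acc=(acc<<6)|0x04=0x9F84
Completed: cp=U+9F84 (starts at byte 0)
Byte[3]=DD: 2-byte lead, need 1 cont bytes. acc=0x1D
Byte[4]=BE: continuation. acc=(acc<<6)|0x3E=0x77E
Completed: cp=U+077E (starts at byte 3)
Byte[5]=EF: 3-byte lead, need 2 cont bytes. acc=0xF
Byte[6]=95: continuation. acc=(acc<<6)|0x15=0x3D5
Byte[7]=B5: continuation. acc=(acc<<6)|0x35=0xF575
Completed: cp=U+F575 (starts at byte 5)
Byte[8]=6D: 1-byte ASCII. cp=U+006D
Byte[9]=D6: 2-byte lead, need 1 cont bytes. acc=0x16
Byte[10]=97: continuation. acc=(acc<<6)|0x17=0x597
Completed: cp=U+0597 (starts at byte 9)

Answer: U+9F84 U+077E U+F575 U+006D U+0597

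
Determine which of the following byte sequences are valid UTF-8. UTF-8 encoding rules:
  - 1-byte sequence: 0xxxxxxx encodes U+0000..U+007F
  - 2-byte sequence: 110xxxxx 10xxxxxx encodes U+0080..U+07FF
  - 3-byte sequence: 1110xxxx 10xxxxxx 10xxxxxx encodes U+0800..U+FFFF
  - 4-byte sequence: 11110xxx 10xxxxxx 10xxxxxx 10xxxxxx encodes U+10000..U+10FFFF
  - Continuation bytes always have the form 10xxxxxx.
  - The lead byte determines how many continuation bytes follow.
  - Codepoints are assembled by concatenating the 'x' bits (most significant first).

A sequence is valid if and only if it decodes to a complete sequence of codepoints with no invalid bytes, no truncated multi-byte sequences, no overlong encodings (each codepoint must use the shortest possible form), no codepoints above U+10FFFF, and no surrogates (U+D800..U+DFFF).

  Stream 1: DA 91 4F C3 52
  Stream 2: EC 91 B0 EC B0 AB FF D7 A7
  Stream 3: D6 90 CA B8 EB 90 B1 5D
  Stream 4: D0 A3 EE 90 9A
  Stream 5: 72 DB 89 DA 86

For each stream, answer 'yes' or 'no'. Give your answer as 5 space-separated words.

Answer: no no yes yes yes

Derivation:
Stream 1: error at byte offset 4. INVALID
Stream 2: error at byte offset 6. INVALID
Stream 3: decodes cleanly. VALID
Stream 4: decodes cleanly. VALID
Stream 5: decodes cleanly. VALID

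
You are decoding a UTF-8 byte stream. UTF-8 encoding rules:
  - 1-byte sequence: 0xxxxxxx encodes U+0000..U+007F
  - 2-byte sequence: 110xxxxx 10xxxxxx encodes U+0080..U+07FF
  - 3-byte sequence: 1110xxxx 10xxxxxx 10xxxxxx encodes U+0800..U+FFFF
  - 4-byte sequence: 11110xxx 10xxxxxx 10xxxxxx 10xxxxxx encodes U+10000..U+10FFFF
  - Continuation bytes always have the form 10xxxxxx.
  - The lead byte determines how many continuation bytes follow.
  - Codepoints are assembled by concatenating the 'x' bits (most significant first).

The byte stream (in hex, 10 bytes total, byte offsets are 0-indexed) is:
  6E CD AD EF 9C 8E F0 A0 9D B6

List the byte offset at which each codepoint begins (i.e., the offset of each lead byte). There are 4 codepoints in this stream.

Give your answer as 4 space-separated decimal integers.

Byte[0]=6E: 1-byte ASCII. cp=U+006E
Byte[1]=CD: 2-byte lead, need 1 cont bytes. acc=0xD
Byte[2]=AD: continuation. acc=(acc<<6)|0x2D=0x36D
Completed: cp=U+036D (starts at byte 1)
Byte[3]=EF: 3-byte lead, need 2 cont bytes. acc=0xF
Byte[4]=9C: continuation. acc=(acc<<6)|0x1C=0x3DC
Byte[5]=8E: continuation. acc=(acc<<6)|0x0E=0xF70E
Completed: cp=U+F70E (starts at byte 3)
Byte[6]=F0: 4-byte lead, need 3 cont bytes. acc=0x0
Byte[7]=A0: continuation. acc=(acc<<6)|0x20=0x20
Byte[8]=9D: continuation. acc=(acc<<6)|0x1D=0x81D
Byte[9]=B6: continuation. acc=(acc<<6)|0x36=0x20776
Completed: cp=U+20776 (starts at byte 6)

Answer: 0 1 3 6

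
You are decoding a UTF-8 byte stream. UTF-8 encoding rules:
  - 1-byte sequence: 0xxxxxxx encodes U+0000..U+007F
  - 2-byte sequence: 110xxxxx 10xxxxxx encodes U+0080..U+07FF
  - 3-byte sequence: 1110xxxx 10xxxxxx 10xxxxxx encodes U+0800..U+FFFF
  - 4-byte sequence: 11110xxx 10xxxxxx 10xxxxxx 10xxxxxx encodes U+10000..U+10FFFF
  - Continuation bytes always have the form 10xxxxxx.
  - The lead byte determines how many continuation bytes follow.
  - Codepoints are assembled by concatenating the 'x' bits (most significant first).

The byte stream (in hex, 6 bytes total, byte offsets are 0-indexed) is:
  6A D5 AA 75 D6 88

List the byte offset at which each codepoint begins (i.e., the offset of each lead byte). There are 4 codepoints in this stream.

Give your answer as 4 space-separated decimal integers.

Byte[0]=6A: 1-byte ASCII. cp=U+006A
Byte[1]=D5: 2-byte lead, need 1 cont bytes. acc=0x15
Byte[2]=AA: continuation. acc=(acc<<6)|0x2A=0x56A
Completed: cp=U+056A (starts at byte 1)
Byte[3]=75: 1-byte ASCII. cp=U+0075
Byte[4]=D6: 2-byte lead, need 1 cont bytes. acc=0x16
Byte[5]=88: continuation. acc=(acc<<6)|0x08=0x588
Completed: cp=U+0588 (starts at byte 4)

Answer: 0 1 3 4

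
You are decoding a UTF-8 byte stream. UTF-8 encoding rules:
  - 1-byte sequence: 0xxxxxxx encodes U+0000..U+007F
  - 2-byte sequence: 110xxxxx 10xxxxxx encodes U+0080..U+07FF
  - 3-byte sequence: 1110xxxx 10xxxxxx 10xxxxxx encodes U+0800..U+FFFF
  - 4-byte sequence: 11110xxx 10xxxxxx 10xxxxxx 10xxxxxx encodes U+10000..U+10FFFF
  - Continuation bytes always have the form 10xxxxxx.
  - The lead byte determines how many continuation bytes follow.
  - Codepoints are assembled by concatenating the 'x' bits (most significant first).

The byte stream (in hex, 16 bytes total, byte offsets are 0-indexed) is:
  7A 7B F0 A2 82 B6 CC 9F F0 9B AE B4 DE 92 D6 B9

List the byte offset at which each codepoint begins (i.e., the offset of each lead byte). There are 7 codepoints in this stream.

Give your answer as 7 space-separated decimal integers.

Byte[0]=7A: 1-byte ASCII. cp=U+007A
Byte[1]=7B: 1-byte ASCII. cp=U+007B
Byte[2]=F0: 4-byte lead, need 3 cont bytes. acc=0x0
Byte[3]=A2: continuation. acc=(acc<<6)|0x22=0x22
Byte[4]=82: continuation. acc=(acc<<6)|0x02=0x882
Byte[5]=B6: continuation. acc=(acc<<6)|0x36=0x220B6
Completed: cp=U+220B6 (starts at byte 2)
Byte[6]=CC: 2-byte lead, need 1 cont bytes. acc=0xC
Byte[7]=9F: continuation. acc=(acc<<6)|0x1F=0x31F
Completed: cp=U+031F (starts at byte 6)
Byte[8]=F0: 4-byte lead, need 3 cont bytes. acc=0x0
Byte[9]=9B: continuation. acc=(acc<<6)|0x1B=0x1B
Byte[10]=AE: continuation. acc=(acc<<6)|0x2E=0x6EE
Byte[11]=B4: continuation. acc=(acc<<6)|0x34=0x1BBB4
Completed: cp=U+1BBB4 (starts at byte 8)
Byte[12]=DE: 2-byte lead, need 1 cont bytes. acc=0x1E
Byte[13]=92: continuation. acc=(acc<<6)|0x12=0x792
Completed: cp=U+0792 (starts at byte 12)
Byte[14]=D6: 2-byte lead, need 1 cont bytes. acc=0x16
Byte[15]=B9: continuation. acc=(acc<<6)|0x39=0x5B9
Completed: cp=U+05B9 (starts at byte 14)

Answer: 0 1 2 6 8 12 14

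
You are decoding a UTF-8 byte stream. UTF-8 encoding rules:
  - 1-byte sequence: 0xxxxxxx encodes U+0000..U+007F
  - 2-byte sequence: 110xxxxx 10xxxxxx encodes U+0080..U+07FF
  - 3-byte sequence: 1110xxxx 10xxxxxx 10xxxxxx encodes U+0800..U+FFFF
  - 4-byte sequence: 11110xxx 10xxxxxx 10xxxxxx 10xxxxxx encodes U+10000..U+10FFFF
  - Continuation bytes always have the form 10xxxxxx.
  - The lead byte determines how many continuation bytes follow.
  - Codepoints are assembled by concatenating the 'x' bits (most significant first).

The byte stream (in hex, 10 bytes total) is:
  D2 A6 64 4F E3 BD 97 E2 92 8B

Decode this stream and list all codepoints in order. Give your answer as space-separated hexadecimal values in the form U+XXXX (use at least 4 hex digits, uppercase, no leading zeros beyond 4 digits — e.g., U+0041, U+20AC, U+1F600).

Byte[0]=D2: 2-byte lead, need 1 cont bytes. acc=0x12
Byte[1]=A6: continuation. acc=(acc<<6)|0x26=0x4A6
Completed: cp=U+04A6 (starts at byte 0)
Byte[2]=64: 1-byte ASCII. cp=U+0064
Byte[3]=4F: 1-byte ASCII. cp=U+004F
Byte[4]=E3: 3-byte lead, need 2 cont bytes. acc=0x3
Byte[5]=BD: continuation. acc=(acc<<6)|0x3D=0xFD
Byte[6]=97: continuation. acc=(acc<<6)|0x17=0x3F57
Completed: cp=U+3F57 (starts at byte 4)
Byte[7]=E2: 3-byte lead, need 2 cont bytes. acc=0x2
Byte[8]=92: continuation. acc=(acc<<6)|0x12=0x92
Byte[9]=8B: continuation. acc=(acc<<6)|0x0B=0x248B
Completed: cp=U+248B (starts at byte 7)

Answer: U+04A6 U+0064 U+004F U+3F57 U+248B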